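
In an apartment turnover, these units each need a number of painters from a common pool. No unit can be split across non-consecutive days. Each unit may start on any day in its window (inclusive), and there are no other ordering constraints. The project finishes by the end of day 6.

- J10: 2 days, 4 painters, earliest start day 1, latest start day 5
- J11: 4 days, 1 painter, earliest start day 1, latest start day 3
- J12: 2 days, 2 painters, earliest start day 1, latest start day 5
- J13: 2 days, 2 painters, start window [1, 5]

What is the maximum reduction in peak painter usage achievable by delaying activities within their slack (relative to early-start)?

Early-start peak: d1:9  d2:9  d3:1  d4:1  d5:0  d6:0 ⇒ 9.
Leveled (J10@1, J11@3, J12@3, J13@5): d1:4  d2:4  d3:3  d4:3  d5:3  d6:3 ⇒ 4.
Reduction 9 − 4 = 5.

5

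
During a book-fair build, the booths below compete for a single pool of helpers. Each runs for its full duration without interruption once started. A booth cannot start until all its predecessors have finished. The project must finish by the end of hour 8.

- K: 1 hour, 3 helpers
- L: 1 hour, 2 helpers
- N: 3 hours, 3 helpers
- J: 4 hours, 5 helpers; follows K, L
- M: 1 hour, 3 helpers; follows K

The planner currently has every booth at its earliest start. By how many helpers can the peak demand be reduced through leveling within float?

5

Early-start peak: h1:8  h2:11  h3:8  h4:5  h5:5  h6:0  h7:0  h8:0 ⇒ 11.
Leveled (K@1, L@1, N@2, J@5, M@2): h1:5  h2:6  h3:3  h4:3  h5:5  h6:5  h7:5  h8:5 ⇒ 6.
Reduction 11 − 6 = 5.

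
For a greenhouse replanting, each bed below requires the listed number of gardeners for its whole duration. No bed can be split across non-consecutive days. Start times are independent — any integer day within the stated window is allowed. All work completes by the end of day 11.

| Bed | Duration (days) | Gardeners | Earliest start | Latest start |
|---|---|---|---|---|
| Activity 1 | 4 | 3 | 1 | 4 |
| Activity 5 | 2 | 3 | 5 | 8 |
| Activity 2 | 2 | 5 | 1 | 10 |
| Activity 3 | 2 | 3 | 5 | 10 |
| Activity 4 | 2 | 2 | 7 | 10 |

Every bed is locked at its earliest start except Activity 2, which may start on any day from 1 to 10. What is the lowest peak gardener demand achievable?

Activity 2@1: d1:8  d2:8  d3:3  d4:3  d5:6  d6:6  d7:2  d8:2  d9:0  d10:0  d11:0 → peak 8
Activity 2@2: d1:3  d2:8  d3:8  d4:3  d5:6  d6:6  d7:2  d8:2  d9:0  d10:0  d11:0 → peak 8
Activity 2@3: d1:3  d2:3  d3:8  d4:8  d5:6  d6:6  d7:2  d8:2  d9:0  d10:0  d11:0 → peak 8
Activity 2@4: d1:3  d2:3  d3:3  d4:8  d5:11  d6:6  d7:2  d8:2  d9:0  d10:0  d11:0 → peak 11
Activity 2@5: d1:3  d2:3  d3:3  d4:3  d5:11  d6:11  d7:2  d8:2  d9:0  d10:0  d11:0 → peak 11
Activity 2@6: d1:3  d2:3  d3:3  d4:3  d5:6  d6:11  d7:7  d8:2  d9:0  d10:0  d11:0 → peak 11
Activity 2@7: d1:3  d2:3  d3:3  d4:3  d5:6  d6:6  d7:7  d8:7  d9:0  d10:0  d11:0 → peak 7
Activity 2@8: d1:3  d2:3  d3:3  d4:3  d5:6  d6:6  d7:2  d8:7  d9:5  d10:0  d11:0 → peak 7
Activity 2@9: d1:3  d2:3  d3:3  d4:3  d5:6  d6:6  d7:2  d8:2  d9:5  d10:5  d11:0 → peak 6
Activity 2@10: d1:3  d2:3  d3:3  d4:3  d5:6  d6:6  d7:2  d8:2  d9:0  d10:5  d11:5 → peak 6
Best is Activity 2@9, peak 6.

6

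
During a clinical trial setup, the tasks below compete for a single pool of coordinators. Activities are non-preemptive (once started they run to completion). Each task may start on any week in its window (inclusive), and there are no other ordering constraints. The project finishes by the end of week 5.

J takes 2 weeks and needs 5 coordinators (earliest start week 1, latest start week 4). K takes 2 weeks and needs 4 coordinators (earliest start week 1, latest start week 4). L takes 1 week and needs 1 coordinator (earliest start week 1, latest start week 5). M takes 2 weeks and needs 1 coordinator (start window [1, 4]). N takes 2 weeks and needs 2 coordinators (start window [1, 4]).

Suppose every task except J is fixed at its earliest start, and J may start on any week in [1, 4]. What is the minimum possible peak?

8

J@1: w1:13  w2:12  w3:0  w4:0  w5:0 → peak 13
J@2: w1:8  w2:12  w3:5  w4:0  w5:0 → peak 12
J@3: w1:8  w2:7  w3:5  w4:5  w5:0 → peak 8
J@4: w1:8  w2:7  w3:0  w4:5  w5:5 → peak 8
Best is J@3, peak 8.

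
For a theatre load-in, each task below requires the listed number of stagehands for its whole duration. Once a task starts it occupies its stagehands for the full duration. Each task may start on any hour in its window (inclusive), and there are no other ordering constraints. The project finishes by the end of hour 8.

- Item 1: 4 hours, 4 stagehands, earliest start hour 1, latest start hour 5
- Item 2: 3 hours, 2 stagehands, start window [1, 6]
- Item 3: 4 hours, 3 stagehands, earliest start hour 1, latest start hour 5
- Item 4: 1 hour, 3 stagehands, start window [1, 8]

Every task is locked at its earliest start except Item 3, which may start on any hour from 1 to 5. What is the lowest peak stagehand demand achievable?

Item 3@1: h1:12  h2:9  h3:9  h4:7  h5:0  h6:0  h7:0  h8:0 → peak 12
Item 3@2: h1:9  h2:9  h3:9  h4:7  h5:3  h6:0  h7:0  h8:0 → peak 9
Item 3@3: h1:9  h2:6  h3:9  h4:7  h5:3  h6:3  h7:0  h8:0 → peak 9
Item 3@4: h1:9  h2:6  h3:6  h4:7  h5:3  h6:3  h7:3  h8:0 → peak 9
Item 3@5: h1:9  h2:6  h3:6  h4:4  h5:3  h6:3  h7:3  h8:3 → peak 9
Best is Item 3@2, peak 9.

9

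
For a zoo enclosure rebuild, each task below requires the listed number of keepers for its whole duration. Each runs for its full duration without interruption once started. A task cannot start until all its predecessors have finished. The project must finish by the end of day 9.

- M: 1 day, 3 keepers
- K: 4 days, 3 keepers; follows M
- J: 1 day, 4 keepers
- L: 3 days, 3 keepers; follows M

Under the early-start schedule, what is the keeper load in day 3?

6

At early start, day 3 has: K, L.
Demand: 3 + 3 = 6.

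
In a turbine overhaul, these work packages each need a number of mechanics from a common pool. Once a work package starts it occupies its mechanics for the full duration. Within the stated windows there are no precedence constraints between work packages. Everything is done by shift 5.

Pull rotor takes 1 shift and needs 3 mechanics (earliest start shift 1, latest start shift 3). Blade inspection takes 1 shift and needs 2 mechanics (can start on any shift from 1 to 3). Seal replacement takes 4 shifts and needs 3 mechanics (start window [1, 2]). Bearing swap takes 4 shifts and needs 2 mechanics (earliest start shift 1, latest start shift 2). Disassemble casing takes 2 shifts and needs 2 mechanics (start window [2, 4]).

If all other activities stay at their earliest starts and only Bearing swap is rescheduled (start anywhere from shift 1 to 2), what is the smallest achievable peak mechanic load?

8

Bearing swap@1: s1:10  s2:7  s3:7  s4:5  s5:0 → peak 10
Bearing swap@2: s1:8  s2:7  s3:7  s4:5  s5:2 → peak 8
Best is Bearing swap@2, peak 8.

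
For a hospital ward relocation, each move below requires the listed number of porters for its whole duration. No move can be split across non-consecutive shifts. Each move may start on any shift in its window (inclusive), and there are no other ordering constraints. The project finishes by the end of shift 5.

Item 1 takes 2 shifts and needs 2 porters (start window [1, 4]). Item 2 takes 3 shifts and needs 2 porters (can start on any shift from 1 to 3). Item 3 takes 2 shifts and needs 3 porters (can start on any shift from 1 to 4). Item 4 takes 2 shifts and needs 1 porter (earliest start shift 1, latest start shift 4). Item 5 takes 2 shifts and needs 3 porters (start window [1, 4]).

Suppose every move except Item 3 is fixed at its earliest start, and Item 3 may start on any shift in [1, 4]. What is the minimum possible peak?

8

Item 3@1: s1:11  s2:11  s3:2  s4:0  s5:0 → peak 11
Item 3@2: s1:8  s2:11  s3:5  s4:0  s5:0 → peak 11
Item 3@3: s1:8  s2:8  s3:5  s4:3  s5:0 → peak 8
Item 3@4: s1:8  s2:8  s3:2  s4:3  s5:3 → peak 8
Best is Item 3@3, peak 8.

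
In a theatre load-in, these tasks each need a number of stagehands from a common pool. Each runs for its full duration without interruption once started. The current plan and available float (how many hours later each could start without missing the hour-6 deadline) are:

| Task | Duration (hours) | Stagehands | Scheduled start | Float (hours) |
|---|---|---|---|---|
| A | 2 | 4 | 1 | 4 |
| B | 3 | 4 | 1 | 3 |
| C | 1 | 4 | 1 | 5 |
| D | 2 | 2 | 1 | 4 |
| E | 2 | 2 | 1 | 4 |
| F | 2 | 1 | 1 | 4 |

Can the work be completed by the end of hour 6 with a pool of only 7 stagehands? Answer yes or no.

Schedule A@1, B@3, C@6, D@1, E@3, F@5: h1:6  h2:6  h3:6  h4:6  h5:5  h6:5 — peak 6 ≤ 7.

yes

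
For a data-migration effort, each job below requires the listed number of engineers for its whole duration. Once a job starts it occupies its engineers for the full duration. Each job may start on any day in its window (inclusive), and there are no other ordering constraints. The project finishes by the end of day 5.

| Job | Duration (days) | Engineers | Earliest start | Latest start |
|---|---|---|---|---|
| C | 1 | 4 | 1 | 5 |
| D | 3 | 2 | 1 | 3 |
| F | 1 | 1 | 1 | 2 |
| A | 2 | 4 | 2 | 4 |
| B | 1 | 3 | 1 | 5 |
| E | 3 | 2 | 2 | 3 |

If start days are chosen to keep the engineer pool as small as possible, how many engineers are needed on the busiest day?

Early-start (C@1, D@1, F@1, A@2, B@1, E@2) gives peak 10: d1:10  d2:8  d3:8  d4:2  d5:0.
Shift F→2, A→4, B→2, E→3.
Schedule C@1, D@1, F@2, A@4, B@2, E@3: d1:6  d2:6  d3:4  d4:6  d5:6 — peak 6.
Total engineer-days = 28 over 5 days ⇒ peak ≥ ⌈28/5⌉ = 6, so 6 is optimal.

6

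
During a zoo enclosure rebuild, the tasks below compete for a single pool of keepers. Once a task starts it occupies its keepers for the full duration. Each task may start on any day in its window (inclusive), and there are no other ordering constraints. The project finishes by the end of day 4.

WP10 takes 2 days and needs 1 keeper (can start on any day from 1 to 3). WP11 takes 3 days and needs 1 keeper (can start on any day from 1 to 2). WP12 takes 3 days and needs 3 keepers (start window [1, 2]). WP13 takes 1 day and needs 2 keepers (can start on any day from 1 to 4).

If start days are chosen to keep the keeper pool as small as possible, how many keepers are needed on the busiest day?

Early-start (WP10@1, WP11@1, WP12@1, WP13@1) gives peak 7: d1:7  d2:5  d3:4  d4:0.
Shift WP13→4.
Schedule WP10@1, WP11@1, WP12@1, WP13@4: d1:5  d2:5  d3:4  d4:2 — peak 5.

5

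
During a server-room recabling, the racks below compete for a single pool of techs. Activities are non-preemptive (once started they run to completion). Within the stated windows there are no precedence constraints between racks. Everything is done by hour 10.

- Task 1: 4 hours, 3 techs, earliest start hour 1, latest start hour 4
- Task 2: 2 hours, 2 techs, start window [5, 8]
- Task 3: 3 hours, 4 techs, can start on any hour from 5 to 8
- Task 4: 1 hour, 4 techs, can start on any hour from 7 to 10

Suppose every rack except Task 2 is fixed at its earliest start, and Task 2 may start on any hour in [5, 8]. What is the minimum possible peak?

Task 2@5: h1:3  h2:3  h3:3  h4:3  h5:6  h6:6  h7:8  h8:0  h9:0  h10:0 → peak 8
Task 2@6: h1:3  h2:3  h3:3  h4:3  h5:4  h6:6  h7:10  h8:0  h9:0  h10:0 → peak 10
Task 2@7: h1:3  h2:3  h3:3  h4:3  h5:4  h6:4  h7:10  h8:2  h9:0  h10:0 → peak 10
Task 2@8: h1:3  h2:3  h3:3  h4:3  h5:4  h6:4  h7:8  h8:2  h9:2  h10:0 → peak 8
Best is Task 2@5, peak 8.

8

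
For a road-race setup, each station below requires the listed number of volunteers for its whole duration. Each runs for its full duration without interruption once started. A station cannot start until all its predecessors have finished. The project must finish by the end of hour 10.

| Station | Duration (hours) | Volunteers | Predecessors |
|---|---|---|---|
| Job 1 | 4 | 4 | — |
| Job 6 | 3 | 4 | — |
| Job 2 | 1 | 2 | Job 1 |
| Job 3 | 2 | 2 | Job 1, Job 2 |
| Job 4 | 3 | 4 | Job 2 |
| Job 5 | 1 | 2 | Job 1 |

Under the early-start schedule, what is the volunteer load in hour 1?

8

At early start, hour 1 has: Job 1, Job 6.
Demand: 4 + 4 = 8.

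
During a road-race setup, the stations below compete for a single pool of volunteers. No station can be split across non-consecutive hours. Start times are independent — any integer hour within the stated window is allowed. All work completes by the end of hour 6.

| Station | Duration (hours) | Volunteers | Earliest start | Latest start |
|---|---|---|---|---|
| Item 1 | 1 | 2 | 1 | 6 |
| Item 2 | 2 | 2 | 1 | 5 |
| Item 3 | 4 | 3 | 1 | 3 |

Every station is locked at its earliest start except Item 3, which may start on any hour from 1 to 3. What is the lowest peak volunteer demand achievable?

4

Item 3@1: h1:7  h2:5  h3:3  h4:3  h5:0  h6:0 → peak 7
Item 3@2: h1:4  h2:5  h3:3  h4:3  h5:3  h6:0 → peak 5
Item 3@3: h1:4  h2:2  h3:3  h4:3  h5:3  h6:3 → peak 4
Best is Item 3@3, peak 4.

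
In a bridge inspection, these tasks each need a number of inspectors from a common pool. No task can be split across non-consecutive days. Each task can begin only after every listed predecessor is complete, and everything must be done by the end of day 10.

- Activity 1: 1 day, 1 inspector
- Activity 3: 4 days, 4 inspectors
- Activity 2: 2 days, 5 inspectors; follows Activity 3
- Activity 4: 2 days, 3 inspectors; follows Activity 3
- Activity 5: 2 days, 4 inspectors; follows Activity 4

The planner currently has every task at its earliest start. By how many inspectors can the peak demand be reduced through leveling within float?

Early-start peak: d1:5  d2:4  d3:4  d4:4  d5:8  d6:8  d7:4  d8:4  d9:0  d10:0 ⇒ 8.
Leveled (Activity 1@1, Activity 3@1, Activity 2@5, Activity 4@7, Activity 5@9): d1:5  d2:4  d3:4  d4:4  d5:5  d6:5  d7:3  d8:3  d9:4  d10:4 ⇒ 5.
Reduction 8 − 5 = 3.

3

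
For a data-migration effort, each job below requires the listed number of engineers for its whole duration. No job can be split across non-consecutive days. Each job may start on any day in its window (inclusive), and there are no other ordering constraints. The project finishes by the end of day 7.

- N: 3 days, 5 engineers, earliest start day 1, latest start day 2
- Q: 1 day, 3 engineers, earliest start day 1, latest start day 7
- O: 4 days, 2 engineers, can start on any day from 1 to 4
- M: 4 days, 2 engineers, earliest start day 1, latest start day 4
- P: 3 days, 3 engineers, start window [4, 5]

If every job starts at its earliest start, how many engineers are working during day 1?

12

At early start, day 1 has: N, Q, O, M.
Demand: 5 + 3 + 2 + 2 = 12.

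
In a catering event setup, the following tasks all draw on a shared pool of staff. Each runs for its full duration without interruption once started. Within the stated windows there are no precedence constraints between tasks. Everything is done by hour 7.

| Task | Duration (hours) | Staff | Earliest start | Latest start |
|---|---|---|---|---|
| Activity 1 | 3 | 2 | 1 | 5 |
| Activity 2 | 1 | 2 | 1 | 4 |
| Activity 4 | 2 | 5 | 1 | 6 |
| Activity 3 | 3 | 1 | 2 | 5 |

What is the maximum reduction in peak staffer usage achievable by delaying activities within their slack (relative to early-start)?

4

Early-start peak: h1:9  h2:8  h3:3  h4:1  h5:0  h6:0  h7:0 ⇒ 9.
Leveled (Activity 1@1, Activity 2@1, Activity 4@5, Activity 3@2): h1:4  h2:3  h3:3  h4:1  h5:5  h6:5  h7:0 ⇒ 5.
Reduction 9 − 5 = 4.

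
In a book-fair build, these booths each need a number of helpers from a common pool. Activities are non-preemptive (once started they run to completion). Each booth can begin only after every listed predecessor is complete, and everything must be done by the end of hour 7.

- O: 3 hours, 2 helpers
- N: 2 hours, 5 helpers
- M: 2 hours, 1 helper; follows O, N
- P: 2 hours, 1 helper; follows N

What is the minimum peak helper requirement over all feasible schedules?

Early-start (O@1, N@1, M@4, P@3) gives peak 7: h1:7  h2:7  h3:3  h4:2  h5:1  h6:0  h7:0.
Shift N→4, M→6, P→6.
Schedule O@1, N@4, M@6, P@6: h1:2  h2:2  h3:2  h4:5  h5:5  h6:2  h7:2 — peak 5.

5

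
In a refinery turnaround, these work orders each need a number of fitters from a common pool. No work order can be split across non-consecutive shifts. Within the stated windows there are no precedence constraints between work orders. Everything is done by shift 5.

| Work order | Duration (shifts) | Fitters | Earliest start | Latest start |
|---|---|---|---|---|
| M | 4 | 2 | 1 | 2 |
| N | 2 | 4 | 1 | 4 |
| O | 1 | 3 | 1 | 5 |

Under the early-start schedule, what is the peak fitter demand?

Early-start schedule: M@1, N@1, O@1.
Load per shift: shift 1: 9, shift 2: 6, shift 3: 2, shift 4: 2, shift 5: 0.
Peak is 9.

9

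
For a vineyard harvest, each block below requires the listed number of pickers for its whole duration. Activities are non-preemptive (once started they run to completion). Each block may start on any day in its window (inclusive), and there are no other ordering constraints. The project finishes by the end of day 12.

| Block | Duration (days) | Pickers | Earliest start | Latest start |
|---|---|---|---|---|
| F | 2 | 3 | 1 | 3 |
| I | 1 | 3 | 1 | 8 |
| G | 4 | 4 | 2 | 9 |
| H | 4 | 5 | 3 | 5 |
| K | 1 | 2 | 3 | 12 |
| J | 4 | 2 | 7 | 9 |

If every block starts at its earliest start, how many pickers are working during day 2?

7

At early start, day 2 has: F, G.
Demand: 3 + 4 = 7.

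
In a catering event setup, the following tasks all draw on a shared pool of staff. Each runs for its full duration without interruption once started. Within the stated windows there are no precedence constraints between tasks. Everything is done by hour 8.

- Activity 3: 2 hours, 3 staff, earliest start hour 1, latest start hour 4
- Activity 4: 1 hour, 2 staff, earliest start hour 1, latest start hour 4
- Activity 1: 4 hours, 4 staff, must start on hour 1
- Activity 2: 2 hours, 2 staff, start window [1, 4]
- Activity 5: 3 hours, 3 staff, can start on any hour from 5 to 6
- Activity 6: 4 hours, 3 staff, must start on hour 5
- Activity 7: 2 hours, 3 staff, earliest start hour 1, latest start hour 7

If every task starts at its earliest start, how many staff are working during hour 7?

6

At early start, hour 7 has: Activity 5, Activity 6.
Demand: 3 + 3 = 6.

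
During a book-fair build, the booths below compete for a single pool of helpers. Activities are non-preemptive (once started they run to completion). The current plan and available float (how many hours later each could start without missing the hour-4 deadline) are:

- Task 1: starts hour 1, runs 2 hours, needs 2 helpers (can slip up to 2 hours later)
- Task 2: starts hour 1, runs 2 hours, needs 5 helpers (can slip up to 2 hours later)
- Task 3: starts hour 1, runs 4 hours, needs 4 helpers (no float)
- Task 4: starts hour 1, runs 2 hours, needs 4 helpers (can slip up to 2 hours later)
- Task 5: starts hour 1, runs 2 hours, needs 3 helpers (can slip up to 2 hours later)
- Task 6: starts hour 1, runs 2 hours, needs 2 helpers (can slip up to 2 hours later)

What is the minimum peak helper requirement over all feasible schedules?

Early-start (Task 1@1, Task 2@1, Task 3@1, Task 4@1, Task 5@1, Task 6@1) gives peak 20: h1:20  h2:20  h3:4  h4:4.
Shift Task 2→3, Task 5→3.
Schedule Task 1@1, Task 2@3, Task 3@1, Task 4@1, Task 5@3, Task 6@1: h1:12  h2:12  h3:12  h4:12 — peak 12.
Total helper-hours = 48 over 4 hours ⇒ peak ≥ ⌈48/4⌉ = 12, so 12 is optimal.

12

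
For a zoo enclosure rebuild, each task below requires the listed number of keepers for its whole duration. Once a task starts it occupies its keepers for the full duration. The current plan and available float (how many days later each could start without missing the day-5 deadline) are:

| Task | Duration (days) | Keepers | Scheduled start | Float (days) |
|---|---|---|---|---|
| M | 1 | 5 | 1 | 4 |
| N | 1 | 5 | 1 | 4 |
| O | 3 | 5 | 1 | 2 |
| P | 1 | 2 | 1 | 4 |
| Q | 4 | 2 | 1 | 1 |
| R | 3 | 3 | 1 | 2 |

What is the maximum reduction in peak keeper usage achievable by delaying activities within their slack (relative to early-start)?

12

Early-start peak: d1:22  d2:10  d3:10  d4:2  d5:0 ⇒ 22.
Leveled (M@1, N@1, O@2, P@2, Q@2, R@3): d1:10  d2:9  d3:10  d4:10  d5:5 ⇒ 10.
Reduction 22 − 10 = 12.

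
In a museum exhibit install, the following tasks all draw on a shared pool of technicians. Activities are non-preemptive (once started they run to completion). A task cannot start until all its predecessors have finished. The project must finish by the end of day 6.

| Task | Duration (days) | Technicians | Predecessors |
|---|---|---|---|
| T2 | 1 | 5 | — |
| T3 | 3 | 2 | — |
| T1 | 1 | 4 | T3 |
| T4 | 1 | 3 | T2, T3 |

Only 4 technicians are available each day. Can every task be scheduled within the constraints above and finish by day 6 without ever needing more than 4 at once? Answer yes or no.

no

The minimum achievable peak is 5; 4 < 5, so no feasible schedule stays within the cap.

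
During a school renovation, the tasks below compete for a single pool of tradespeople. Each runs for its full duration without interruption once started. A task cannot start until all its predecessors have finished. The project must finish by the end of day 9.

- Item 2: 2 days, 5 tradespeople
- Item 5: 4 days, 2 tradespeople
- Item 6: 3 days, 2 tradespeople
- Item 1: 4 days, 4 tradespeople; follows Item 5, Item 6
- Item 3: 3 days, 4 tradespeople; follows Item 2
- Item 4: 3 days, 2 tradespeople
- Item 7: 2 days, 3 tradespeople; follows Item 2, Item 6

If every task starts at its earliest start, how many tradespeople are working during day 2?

11

At early start, day 2 has: Item 2, Item 5, Item 6, Item 4.
Demand: 5 + 2 + 2 + 2 = 11.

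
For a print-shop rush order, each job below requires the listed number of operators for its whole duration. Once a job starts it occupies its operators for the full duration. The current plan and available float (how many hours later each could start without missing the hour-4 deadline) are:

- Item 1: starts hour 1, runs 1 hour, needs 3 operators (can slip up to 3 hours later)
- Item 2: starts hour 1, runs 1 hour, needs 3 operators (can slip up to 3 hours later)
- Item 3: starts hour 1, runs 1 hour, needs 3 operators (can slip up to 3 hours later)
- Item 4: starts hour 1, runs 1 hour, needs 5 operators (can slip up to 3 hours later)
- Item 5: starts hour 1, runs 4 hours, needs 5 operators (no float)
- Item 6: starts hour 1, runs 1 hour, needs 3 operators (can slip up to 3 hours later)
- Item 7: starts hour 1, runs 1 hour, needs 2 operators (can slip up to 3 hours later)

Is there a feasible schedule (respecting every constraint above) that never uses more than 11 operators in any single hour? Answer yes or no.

Schedule Item 1@1, Item 2@1, Item 3@2, Item 4@3, Item 5@1, Item 6@2, Item 7@4: h1:11  h2:11  h3:10  h4:7 — peak 11 ≤ 11.

yes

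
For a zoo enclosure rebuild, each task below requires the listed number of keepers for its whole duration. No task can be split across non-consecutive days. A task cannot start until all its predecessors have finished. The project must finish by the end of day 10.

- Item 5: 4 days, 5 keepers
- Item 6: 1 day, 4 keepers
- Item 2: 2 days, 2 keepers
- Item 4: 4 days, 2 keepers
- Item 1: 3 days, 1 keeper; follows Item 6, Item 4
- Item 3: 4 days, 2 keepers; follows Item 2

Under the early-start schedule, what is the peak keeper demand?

13

Early-start schedule: Item 5@1, Item 6@1, Item 2@1, Item 4@1, Item 1@5, Item 3@3.
Load per day: day 1: 13, day 2: 9, day 3: 9, day 4: 9, day 5: 3, day 6: 3, day 7: 1, day 8: 0, day 9: 0, day 10: 0.
Peak is 13.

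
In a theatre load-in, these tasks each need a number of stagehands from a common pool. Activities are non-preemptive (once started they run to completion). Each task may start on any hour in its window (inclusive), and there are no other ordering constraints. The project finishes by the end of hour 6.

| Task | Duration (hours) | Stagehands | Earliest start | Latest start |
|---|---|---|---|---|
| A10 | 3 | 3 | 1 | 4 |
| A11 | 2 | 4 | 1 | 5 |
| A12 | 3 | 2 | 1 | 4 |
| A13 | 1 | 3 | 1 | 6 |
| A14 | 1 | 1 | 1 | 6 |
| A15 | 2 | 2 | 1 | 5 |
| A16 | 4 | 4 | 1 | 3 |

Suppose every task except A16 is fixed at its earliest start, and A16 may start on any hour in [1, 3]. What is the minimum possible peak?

15

A16@1: h1:19  h2:15  h3:9  h4:4  h5:0  h6:0 → peak 19
A16@2: h1:15  h2:15  h3:9  h4:4  h5:4  h6:0 → peak 15
A16@3: h1:15  h2:11  h3:9  h4:4  h5:4  h6:4 → peak 15
Best is A16@2, peak 15.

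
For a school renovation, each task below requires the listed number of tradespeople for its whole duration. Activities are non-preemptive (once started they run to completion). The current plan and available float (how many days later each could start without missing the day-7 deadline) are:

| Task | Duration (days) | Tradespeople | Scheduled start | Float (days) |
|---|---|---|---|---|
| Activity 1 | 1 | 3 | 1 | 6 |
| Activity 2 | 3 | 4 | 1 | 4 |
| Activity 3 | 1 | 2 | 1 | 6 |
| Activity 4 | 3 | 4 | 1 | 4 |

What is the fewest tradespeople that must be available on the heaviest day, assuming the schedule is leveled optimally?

5

Early-start (Activity 1@1, Activity 2@1, Activity 3@1, Activity 4@1) gives peak 13: d1:13  d2:8  d3:8  d4:0  d5:0  d6:0  d7:0.
Shift Activity 2→2, Activity 4→5.
Schedule Activity 1@1, Activity 2@2, Activity 3@1, Activity 4@5: d1:5  d2:4  d3:4  d4:4  d5:4  d6:4  d7:4 — peak 5.
Total tradesperson-days = 29 over 7 days ⇒ peak ≥ ⌈29/7⌉ = 5, so 5 is optimal.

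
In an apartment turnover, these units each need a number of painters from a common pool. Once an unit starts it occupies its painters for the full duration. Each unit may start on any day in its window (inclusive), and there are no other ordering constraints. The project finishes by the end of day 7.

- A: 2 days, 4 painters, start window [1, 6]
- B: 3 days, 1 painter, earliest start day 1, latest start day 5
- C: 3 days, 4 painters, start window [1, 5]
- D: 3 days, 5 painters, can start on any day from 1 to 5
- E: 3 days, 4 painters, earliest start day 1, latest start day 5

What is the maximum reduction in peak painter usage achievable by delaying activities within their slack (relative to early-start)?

Early-start peak: d1:18  d2:18  d3:14  d4:0  d5:0  d6:0  d7:0 ⇒ 18.
Leveled (A@1, B@1, C@1, D@4, E@3): d1:9  d2:9  d3:9  d4:9  d5:9  d6:5  d7:0 ⇒ 9.
Reduction 18 − 9 = 9.

9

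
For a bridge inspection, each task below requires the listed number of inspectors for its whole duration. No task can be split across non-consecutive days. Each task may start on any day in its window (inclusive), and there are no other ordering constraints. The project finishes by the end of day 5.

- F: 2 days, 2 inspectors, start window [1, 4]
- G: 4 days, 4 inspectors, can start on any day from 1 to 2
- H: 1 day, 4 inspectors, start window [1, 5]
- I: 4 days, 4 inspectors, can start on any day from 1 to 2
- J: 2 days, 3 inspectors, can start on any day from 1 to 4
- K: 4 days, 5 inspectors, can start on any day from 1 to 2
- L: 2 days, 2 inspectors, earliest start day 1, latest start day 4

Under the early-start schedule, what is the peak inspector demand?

Early-start schedule: F@1, G@1, H@1, I@1, J@1, K@1, L@1.
Load per day: day 1: 24, day 2: 20, day 3: 13, day 4: 13, day 5: 0.
Peak is 24.

24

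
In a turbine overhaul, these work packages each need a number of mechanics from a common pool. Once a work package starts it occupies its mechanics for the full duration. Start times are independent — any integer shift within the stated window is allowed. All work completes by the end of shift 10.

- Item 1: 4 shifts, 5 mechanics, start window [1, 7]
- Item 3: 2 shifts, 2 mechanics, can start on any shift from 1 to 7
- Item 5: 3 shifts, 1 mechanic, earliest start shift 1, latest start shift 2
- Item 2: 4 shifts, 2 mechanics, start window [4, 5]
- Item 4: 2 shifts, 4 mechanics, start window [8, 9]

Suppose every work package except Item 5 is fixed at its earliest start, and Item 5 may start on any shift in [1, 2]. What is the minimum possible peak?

8

Item 5@1: s1:8  s2:8  s3:6  s4:7  s5:2  s6:2  s7:2  s8:4  s9:4  s10:0 → peak 8
Item 5@2: s1:7  s2:8  s3:6  s4:8  s5:2  s6:2  s7:2  s8:4  s9:4  s10:0 → peak 8
Best is Item 5@1, peak 8.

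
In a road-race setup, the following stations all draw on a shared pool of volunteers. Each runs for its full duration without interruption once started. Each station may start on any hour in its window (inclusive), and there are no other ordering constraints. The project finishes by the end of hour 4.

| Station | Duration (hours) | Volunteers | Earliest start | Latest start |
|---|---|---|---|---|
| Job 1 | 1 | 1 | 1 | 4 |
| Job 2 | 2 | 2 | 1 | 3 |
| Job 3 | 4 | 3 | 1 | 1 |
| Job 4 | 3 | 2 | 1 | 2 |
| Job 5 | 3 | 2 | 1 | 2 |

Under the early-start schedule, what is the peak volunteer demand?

10

Early-start schedule: Job 1@1, Job 2@1, Job 3@1, Job 4@1, Job 5@1.
Load per hour: hour 1: 10, hour 2: 9, hour 3: 7, hour 4: 3.
Peak is 10.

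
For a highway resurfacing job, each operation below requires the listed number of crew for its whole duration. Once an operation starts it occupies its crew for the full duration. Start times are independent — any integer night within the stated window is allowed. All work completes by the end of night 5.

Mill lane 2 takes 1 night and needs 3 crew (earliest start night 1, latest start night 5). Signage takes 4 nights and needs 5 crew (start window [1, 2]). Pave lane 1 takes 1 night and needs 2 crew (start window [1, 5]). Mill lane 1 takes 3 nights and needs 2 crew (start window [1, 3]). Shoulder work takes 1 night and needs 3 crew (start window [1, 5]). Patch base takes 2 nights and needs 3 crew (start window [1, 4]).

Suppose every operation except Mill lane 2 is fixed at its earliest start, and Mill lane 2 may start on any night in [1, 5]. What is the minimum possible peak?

15

Mill lane 2@1: n1:18  n2:10  n3:7  n4:5  n5:0 → peak 18
Mill lane 2@2: n1:15  n2:13  n3:7  n4:5  n5:0 → peak 15
Mill lane 2@3: n1:15  n2:10  n3:10  n4:5  n5:0 → peak 15
Mill lane 2@4: n1:15  n2:10  n3:7  n4:8  n5:0 → peak 15
Mill lane 2@5: n1:15  n2:10  n3:7  n4:5  n5:3 → peak 15
Best is Mill lane 2@2, peak 15.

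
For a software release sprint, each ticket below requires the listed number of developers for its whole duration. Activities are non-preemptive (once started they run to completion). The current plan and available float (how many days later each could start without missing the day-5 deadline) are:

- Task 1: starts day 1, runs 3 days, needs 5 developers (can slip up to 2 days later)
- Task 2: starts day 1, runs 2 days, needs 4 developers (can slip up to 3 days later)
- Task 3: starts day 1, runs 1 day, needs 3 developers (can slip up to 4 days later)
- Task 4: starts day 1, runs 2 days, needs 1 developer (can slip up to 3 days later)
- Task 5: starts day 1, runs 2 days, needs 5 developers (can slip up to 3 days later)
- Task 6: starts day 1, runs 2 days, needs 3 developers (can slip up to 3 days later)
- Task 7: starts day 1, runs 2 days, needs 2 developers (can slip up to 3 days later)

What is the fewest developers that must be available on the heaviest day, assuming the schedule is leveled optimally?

10

Early-start (Task 1@1, Task 2@1, Task 3@1, Task 4@1, Task 5@1, Task 6@1, Task 7@1) gives peak 23: d1:23  d2:20  d3:5  d4:0  d5:0.
Shift Task 3→3, Task 5→4, Task 6→4, Task 7→3.
Schedule Task 1@1, Task 2@1, Task 3@3, Task 4@1, Task 5@4, Task 6@4, Task 7@3: d1:10  d2:10  d3:10  d4:10  d5:8 — peak 10.
Total developer-days = 48 over 5 days ⇒ peak ≥ ⌈48/5⌉ = 10, so 10 is optimal.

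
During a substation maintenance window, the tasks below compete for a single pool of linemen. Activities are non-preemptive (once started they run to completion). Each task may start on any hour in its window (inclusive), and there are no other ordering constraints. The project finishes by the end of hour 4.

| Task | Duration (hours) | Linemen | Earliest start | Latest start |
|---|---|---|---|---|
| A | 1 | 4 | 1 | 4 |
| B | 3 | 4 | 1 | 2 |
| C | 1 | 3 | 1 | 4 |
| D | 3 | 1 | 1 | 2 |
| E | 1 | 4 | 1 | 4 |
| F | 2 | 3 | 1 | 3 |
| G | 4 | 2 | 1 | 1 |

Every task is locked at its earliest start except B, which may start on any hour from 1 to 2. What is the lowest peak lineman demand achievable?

B@1: h1:21  h2:10  h3:7  h4:2 → peak 21
B@2: h1:17  h2:10  h3:7  h4:6 → peak 17
Best is B@2, peak 17.

17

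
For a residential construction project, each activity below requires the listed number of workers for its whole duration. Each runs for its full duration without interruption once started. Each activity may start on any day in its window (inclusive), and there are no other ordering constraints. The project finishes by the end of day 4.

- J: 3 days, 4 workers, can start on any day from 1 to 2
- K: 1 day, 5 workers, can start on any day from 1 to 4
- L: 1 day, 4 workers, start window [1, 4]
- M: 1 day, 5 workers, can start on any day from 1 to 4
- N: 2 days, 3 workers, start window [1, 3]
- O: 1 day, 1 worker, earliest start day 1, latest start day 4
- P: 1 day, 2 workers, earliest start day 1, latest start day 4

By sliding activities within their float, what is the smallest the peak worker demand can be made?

9

Early-start (J@1, K@1, L@1, M@1, N@1, O@1, P@1) gives peak 24: d1:24  d2:7  d3:4  d4:0.
Shift L→2, M→4, N→3, O→2, P→3.
Schedule J@1, K@1, L@2, M@4, N@3, O@2, P@3: d1:9  d2:9  d3:9  d4:8 — peak 9.
Total worker-days = 35 over 4 days ⇒ peak ≥ ⌈35/4⌉ = 9, so 9 is optimal.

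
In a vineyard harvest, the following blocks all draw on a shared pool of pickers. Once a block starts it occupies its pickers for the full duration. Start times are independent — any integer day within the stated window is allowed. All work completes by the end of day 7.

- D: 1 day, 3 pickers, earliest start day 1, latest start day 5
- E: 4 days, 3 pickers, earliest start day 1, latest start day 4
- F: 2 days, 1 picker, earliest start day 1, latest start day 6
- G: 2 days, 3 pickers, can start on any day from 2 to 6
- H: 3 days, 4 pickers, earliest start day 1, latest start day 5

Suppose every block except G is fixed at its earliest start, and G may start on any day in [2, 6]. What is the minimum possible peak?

11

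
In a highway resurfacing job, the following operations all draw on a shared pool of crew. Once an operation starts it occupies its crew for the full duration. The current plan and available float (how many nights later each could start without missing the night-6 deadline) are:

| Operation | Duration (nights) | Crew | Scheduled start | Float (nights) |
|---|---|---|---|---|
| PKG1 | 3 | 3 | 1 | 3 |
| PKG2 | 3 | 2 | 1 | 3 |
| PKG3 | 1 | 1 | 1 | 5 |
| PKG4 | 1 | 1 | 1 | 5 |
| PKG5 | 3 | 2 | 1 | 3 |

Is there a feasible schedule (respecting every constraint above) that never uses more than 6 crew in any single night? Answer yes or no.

Schedule PKG1@1, PKG2@4, PKG3@1, PKG4@2, PKG5@4: n1:4  n2:4  n3:3  n4:4  n5:4  n6:4 — peak 4 ≤ 6.

yes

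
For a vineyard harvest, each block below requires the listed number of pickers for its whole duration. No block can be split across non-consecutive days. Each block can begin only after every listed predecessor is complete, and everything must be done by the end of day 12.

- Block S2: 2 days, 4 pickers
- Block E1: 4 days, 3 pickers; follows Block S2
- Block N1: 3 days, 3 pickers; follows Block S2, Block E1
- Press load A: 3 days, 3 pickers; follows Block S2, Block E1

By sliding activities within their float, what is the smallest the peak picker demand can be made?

Early-start (Block S2@1, Block E1@3, Block N1@7, Press load A@7) gives peak 6: d1:4  d2:4  d3:3  d4:3  d5:3  d6:3  d7:6  d8:6  d9:6  d10:0  d11:0  d12:0.
Shift Press load A→10.
Schedule Block S2@1, Block E1@3, Block N1@7, Press load A@10: d1:4  d2:4  d3:3  d4:3  d5:3  d6:3  d7:3  d8:3  d9:3  d10:3  d11:3  d12:3 — peak 4.
Total picker-days = 38 over 12 days ⇒ peak ≥ ⌈38/12⌉ = 4, so 4 is optimal.

4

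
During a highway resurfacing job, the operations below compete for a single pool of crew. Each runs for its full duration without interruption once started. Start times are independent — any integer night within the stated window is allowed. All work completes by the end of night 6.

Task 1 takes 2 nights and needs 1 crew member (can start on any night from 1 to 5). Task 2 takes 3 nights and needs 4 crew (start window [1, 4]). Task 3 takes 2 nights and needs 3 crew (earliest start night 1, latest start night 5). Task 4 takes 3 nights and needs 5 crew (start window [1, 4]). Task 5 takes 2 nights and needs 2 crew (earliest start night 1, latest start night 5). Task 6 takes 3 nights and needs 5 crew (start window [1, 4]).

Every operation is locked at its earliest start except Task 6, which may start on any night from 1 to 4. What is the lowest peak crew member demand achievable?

15

Task 6@1: n1:20  n2:20  n3:14  n4:0  n5:0  n6:0 → peak 20
Task 6@2: n1:15  n2:20  n3:14  n4:5  n5:0  n6:0 → peak 20
Task 6@3: n1:15  n2:15  n3:14  n4:5  n5:5  n6:0 → peak 15
Task 6@4: n1:15  n2:15  n3:9  n4:5  n5:5  n6:5 → peak 15
Best is Task 6@3, peak 15.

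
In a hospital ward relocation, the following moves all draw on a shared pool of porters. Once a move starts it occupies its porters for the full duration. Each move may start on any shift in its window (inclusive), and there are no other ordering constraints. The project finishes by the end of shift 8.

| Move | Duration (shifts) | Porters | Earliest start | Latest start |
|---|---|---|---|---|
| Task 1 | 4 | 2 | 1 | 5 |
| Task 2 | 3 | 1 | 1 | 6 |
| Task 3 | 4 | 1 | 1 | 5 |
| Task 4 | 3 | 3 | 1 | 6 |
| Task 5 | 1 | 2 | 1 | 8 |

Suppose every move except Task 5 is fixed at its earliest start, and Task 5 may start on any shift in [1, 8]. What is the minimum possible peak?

Task 5@1: s1:9  s2:7  s3:7  s4:3  s5:0  s6:0  s7:0  s8:0 → peak 9
Task 5@2: s1:7  s2:9  s3:7  s4:3  s5:0  s6:0  s7:0  s8:0 → peak 9
Task 5@3: s1:7  s2:7  s3:9  s4:3  s5:0  s6:0  s7:0  s8:0 → peak 9
Task 5@4: s1:7  s2:7  s3:7  s4:5  s5:0  s6:0  s7:0  s8:0 → peak 7
Task 5@5: s1:7  s2:7  s3:7  s4:3  s5:2  s6:0  s7:0  s8:0 → peak 7
Task 5@6: s1:7  s2:7  s3:7  s4:3  s5:0  s6:2  s7:0  s8:0 → peak 7
Task 5@7: s1:7  s2:7  s3:7  s4:3  s5:0  s6:0  s7:2  s8:0 → peak 7
Task 5@8: s1:7  s2:7  s3:7  s4:3  s5:0  s6:0  s7:0  s8:2 → peak 7
Best is Task 5@4, peak 7.

7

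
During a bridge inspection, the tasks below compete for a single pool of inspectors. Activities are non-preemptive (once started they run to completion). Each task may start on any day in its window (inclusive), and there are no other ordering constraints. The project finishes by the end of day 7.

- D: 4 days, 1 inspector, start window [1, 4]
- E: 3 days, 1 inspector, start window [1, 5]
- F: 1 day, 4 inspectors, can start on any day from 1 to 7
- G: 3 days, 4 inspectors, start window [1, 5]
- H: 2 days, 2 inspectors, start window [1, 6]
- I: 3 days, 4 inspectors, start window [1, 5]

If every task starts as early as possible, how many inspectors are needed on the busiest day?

Early-start schedule: D@1, E@1, F@1, G@1, H@1, I@1.
Load per day: day 1: 16, day 2: 12, day 3: 10, day 4: 1, day 5: 0, day 6: 0, day 7: 0.
Peak is 16.

16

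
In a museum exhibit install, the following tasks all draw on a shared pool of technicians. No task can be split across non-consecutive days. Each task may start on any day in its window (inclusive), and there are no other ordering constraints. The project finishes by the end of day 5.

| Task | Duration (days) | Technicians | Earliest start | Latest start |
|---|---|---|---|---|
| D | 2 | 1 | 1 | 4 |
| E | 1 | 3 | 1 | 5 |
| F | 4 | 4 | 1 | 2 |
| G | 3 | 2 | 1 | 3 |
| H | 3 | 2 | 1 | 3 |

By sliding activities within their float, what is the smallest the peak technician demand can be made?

Early-start (D@1, E@1, F@1, G@1, H@1) gives peak 12: d1:12  d2:9  d3:8  d4:4  d5:0.
Shift G→2, H→3.
Schedule D@1, E@1, F@1, G@2, H@3: d1:8  d2:7  d3:8  d4:8  d5:2 — peak 8.

8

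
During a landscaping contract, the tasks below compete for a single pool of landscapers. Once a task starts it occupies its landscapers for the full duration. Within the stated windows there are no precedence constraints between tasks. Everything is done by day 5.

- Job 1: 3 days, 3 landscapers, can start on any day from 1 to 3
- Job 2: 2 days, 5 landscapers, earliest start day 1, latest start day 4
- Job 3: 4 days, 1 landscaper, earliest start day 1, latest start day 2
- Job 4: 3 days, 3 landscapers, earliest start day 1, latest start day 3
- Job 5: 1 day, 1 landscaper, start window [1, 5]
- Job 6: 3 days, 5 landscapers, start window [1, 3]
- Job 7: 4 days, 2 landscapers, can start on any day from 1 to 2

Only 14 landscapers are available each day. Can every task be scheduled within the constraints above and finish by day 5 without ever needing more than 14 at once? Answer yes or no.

Schedule Job 1@1, Job 2@1, Job 3@1, Job 4@1, Job 5@1, Job 6@3, Job 7@2: d1:13  d2:14  d3:14  d4:8  d5:7 — peak 14 ≤ 14.

yes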